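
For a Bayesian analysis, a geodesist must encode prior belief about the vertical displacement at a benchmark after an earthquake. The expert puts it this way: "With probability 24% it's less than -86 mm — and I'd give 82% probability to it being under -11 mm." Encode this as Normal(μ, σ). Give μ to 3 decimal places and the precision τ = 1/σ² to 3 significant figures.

μ = -53.334, τ = 0.000468

The p-quantile of Normal(μ,σ) is μ + z_p·σ, with z_{0.24} = -0.7063 and z_{0.82} = 0.9154.
Eliminate σ: μ = (z₂·x₁ − z₁·x₂)/(z₂ − z₁) = (0.9154·-86 − (-0.7063)·-11)/1.622 = -53.334.
Then σ = (x₂ − x₁)/(z₂ − z₁) = (-11 − -86)/1.622 = 46.249.
Precision τ = 1/σ² = 1/46.25² = 0.000468.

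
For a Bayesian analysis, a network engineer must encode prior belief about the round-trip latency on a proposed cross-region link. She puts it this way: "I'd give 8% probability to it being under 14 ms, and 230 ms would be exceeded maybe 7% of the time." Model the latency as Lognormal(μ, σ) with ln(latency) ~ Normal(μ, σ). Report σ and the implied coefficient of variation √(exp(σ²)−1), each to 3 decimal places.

σ ≈ 0.972, CV ≈ 1.253

If T ~ Lognormal(μ,σ) then ln T ~ Normal(μ,σ), so the p-quantile of ln T is μ + z_p·σ.
ln(14) = 2.639 and ln(230) = 5.438; z_{0.08} = -1.405, z_{0.93} = 1.476.
σ = (5.438 − 2.639)/(1.476 − (-1.405)) = 0.972.
μ = 2.639 − (-1.405)·0.972 = 4.004.
CV = √(exp(σ²)−1) = √(exp(0.9440)−1) = 1.253.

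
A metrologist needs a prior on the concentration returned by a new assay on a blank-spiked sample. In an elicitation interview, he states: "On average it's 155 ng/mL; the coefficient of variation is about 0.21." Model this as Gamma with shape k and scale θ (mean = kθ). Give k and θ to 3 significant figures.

For Gamma(k, scale θ): mean = kθ, variance = kθ², so CV = 1/√k.
CV = 0.21, hence k = 1/CV² = 22.7.
Then θ = mean/k = 155/22.7 = 6.84.

k ≈ 22.7, θ ≈ 6.84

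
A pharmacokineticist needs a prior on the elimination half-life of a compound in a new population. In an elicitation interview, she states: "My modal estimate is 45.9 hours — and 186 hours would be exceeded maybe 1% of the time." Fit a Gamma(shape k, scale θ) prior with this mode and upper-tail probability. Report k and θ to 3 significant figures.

Gamma(k,θ) with k>1 has mode (k−1)θ, so θ = 45.9/(k−1).
Need P(X < 186) = 0.99 with θ tied to k this way. Start at k = 2, θ = 45.9: P(X<186) ≈ 0.912.
Too low — raise k to concentrate. Iterating converges to k ≈ 3.13.
Then θ = 45.9/(3.13−1) ≈ 21.6.

k ≈ 3.13, θ ≈ 21.6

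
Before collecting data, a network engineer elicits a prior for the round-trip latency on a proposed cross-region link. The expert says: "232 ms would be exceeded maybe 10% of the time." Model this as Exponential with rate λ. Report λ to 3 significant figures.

P(T > 232.0) = e^(−λ·232.0) = 0.1, so λ = −ln(0.1)/232.0 = 0.00992.

λ ≈ 0.00992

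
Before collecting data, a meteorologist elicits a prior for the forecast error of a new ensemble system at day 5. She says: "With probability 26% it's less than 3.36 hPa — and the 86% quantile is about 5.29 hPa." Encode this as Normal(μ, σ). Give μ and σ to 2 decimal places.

For Normal(μ,σ), the p-quantile is μ + z_p·σ. Here z_{0.26} = -0.6433, z_{0.86} = 1.08.
So 3.36 = μ − 0.6433σ and 5.29 = μ + 1.08σ.
Subtracting: σ = (5.29 − 3.36)/(1.08 − (-0.6433)) = 1.12.
Then μ = 3.36 − (-0.6433)·1.12 = 4.08.

μ = 4.08, σ = 1.12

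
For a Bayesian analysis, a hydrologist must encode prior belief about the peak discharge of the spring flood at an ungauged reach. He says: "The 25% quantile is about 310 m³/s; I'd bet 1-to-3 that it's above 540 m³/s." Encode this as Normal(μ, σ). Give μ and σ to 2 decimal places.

μ = 425.00, σ = 170.50

The p-quantile of Normal(μ,σ) is μ + z_p·σ, with z_{0.25} = -0.6745 and z_{0.75} = 0.6745.
Eliminate σ: μ = (z₂·x₁ − z₁·x₂)/(z₂ − z₁) = (0.6745·310 − (-0.6745)·540)/1.349 = 425.00.
Then σ = (x₂ − x₁)/(z₂ − z₁) = (540 − 310)/1.349 = 170.50.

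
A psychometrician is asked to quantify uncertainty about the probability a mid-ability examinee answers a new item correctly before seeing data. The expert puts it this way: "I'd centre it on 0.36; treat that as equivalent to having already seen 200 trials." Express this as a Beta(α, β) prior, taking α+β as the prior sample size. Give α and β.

α = 72, β = 128

Under the effective-sample-size interpretation, Beta(α, β) has prior mean α/(α+β) and prior sample size α+β.
So α+β = 200 and α/(α+β) = 0.36, giving α = 0.36·200 = 72 and β = 200 − 72 = 128.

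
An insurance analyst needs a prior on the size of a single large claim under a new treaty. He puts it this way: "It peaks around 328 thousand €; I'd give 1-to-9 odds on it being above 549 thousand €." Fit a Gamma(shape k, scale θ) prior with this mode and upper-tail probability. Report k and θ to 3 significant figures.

k ≈ 8.12, θ ≈ 46.1

Gamma(k,θ) with k>1 has mode (k−1)θ, so θ = 328/(k−1).
Need P(X < 549) = 0.9 with θ tied to k this way. Start at k = 2, θ = 328: P(X<549) ≈ 0.499.
Too low — raise k to concentrate. Iterating converges to k ≈ 8.12.
Then θ = 328/(8.12−1) ≈ 46.1.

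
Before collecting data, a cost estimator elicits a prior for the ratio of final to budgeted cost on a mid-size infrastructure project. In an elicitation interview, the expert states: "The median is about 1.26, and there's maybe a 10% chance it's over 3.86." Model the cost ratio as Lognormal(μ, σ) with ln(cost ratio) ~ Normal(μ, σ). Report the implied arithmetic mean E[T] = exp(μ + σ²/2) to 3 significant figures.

E[T] ≈ 1.85

If T ~ Lognormal(μ,σ) then ln T ~ Normal(μ,σ), so the p-quantile of ln T is μ + z_p·σ.
ln(1.26) = 0.2311 and ln(3.86) = 1.351; z_{0.5} = 0, z_{0.9} = 1.282.
σ = (1.351 − 0.2311)/(1.282 − (0)) = 0.874.
μ = 0.2311 − (0)·0.874 = 0.231.
E[T] = exp(μ + σ²/2) = exp(0.231 + 0.3816) = 1.85.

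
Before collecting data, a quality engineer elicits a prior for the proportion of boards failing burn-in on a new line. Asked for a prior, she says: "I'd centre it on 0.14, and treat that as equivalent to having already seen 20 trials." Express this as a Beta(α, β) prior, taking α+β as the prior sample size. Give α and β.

Under the effective-sample-size interpretation, Beta(α, β) has prior mean α/(α+β) and prior sample size α+β.
So α+β = 20 and α/(α+β) = 0.14, giving α = 0.14·20 = 2.8 and β = 20 − 2.8 = 17.2.

α = 2.8, β = 17.2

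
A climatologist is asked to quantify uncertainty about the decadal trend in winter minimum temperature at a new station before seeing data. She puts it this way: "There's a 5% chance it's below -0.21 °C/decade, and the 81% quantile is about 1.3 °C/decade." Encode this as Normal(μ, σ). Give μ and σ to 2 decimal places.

The p-quantile of Normal(μ,σ) is μ + z_p·σ, with z_{0.05} = -1.645 and z_{0.81} = 0.8779.
Eliminate σ: μ = (z₂·x₁ − z₁·x₂)/(z₂ − z₁) = (0.8779·-0.21 − (-1.645)·1.3)/2.523 = 0.77.
Then σ = (x₂ − x₁)/(z₂ − z₁) = (1.3 − -0.21)/2.523 = 0.60.

μ = 0.77, σ = 0.60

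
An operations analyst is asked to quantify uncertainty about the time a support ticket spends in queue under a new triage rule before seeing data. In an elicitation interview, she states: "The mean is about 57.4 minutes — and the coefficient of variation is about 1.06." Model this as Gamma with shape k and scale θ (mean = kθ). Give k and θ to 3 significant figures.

k ≈ 0.89, θ ≈ 64.5

For Gamma(k, scale θ): mean = kθ, variance = kθ², so CV = 1/√k.
CV = 1.06, hence k = 1/CV² = 0.89.
Then θ = mean/k = 57.4/0.89 = 64.5.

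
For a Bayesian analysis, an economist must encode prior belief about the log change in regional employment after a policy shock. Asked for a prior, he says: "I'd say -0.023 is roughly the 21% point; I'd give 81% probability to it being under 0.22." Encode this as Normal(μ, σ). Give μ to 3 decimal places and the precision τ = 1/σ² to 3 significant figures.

For Normal(μ,σ), the p-quantile is μ + z_p·σ. Here z_{0.21} = -0.8064, z_{0.81} = 0.8779.
So -0.023 = μ − 0.8064σ and 0.22 = μ + 0.8779σ.
Subtracting: σ = (0.22 − -0.023)/(0.8779 − (-0.8064)) = 0.144.
Then μ = -0.023 − (-0.8064)·0.144 = 0.093.
Precision τ = 1/σ² = 1/0.1443² = 48.

μ = 0.093, τ = 48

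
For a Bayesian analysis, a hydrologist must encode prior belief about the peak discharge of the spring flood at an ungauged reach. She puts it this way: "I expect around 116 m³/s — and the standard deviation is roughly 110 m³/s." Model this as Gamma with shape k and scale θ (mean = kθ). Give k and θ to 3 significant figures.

For Gamma(k, scale θ): mean = kθ, variance = kθ², so CV = 1/√k.
CV = SD/mean = 110/116 = 0.9483, hence k = 1/CV² = 1.11.
Then θ = mean/k = 116/1.11 = 104.

k ≈ 1.11, θ ≈ 104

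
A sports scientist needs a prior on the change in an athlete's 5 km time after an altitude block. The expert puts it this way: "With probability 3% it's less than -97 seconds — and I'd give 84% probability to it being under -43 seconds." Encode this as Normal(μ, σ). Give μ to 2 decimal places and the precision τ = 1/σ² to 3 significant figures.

The p-quantile of Normal(μ,σ) is μ + z_p·σ, with z_{0.03} = -1.881 and z_{0.84} = 0.9945.
Eliminate σ: μ = (z₂·x₁ − z₁·x₂)/(z₂ − z₁) = (0.9945·-97 − (-1.881)·-43)/2.875 = -61.68.
Then σ = (x₂ − x₁)/(z₂ − z₁) = (-43 − -97)/2.875 = 18.78.
Precision τ = 1/σ² = 1/18.78² = 0.00284.

μ = -61.68, τ = 0.00284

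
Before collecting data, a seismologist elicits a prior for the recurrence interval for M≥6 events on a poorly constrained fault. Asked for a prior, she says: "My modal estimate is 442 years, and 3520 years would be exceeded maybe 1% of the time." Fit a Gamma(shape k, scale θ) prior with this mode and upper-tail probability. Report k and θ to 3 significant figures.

k ≈ 1.78, θ ≈ 565

Gamma(k,θ) with k>1 has mode (k−1)θ, so θ = 442/(k−1).
Need P(X < 3520) = 0.99 with θ tied to k this way. Start at k = 2, θ = 442: P(X<3520) ≈ 0.997.
Too high — lower k to spread out. Iterating converges to k ≈ 1.78.
Then θ = 442/(1.78−1) ≈ 565.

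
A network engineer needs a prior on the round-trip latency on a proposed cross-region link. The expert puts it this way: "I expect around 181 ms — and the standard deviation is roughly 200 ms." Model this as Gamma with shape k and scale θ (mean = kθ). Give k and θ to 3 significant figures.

k ≈ 0.819, θ ≈ 221

For Gamma(k, scale θ): mean = kθ, variance = kθ², so CV = 1/√k.
CV = SD/mean = 200/181 = 1.105, hence k = 1/CV² = 0.819.
Then θ = mean/k = 181/0.819 = 221.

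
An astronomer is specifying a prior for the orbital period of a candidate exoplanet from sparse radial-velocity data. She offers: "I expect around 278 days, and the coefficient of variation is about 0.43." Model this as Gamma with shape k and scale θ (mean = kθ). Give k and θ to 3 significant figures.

For Gamma(k, scale θ): mean = kθ, variance = kθ², so CV = 1/√k.
CV = 0.43, hence k = 1/CV² = 5.41.
Then θ = mean/k = 278/5.41 = 51.4.

k ≈ 5.41, θ ≈ 51.4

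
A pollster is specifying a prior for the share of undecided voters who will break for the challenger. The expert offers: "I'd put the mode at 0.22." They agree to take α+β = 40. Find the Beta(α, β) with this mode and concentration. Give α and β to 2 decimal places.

For α,β > 1 the Beta mode is (α−1)/(α+β−2). With α+β = 40, the mode is (α−1)/38.
Set (α−1)/38 = 0.22 → α = 1 + 0.22·38 = 9.36.
β = 40 − α = 30.64.

α = 9.36, β = 30.64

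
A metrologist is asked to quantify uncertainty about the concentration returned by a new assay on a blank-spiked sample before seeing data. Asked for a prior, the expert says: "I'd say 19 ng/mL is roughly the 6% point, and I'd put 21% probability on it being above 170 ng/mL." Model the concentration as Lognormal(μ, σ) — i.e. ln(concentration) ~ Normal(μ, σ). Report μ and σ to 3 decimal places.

μ ≈ 4.387, σ ≈ 0.928

If T ~ Lognormal(μ,σ) then ln T ~ Normal(μ,σ), so the p-quantile of ln T is μ + z_p·σ.
ln(19) = 2.944 and ln(170) = 5.136; z_{0.06} = -1.555, z_{0.79} = 0.8064.
σ = (5.136 − 2.944)/(0.8064 − (-1.555)) = 0.928.
μ = 2.944 − (-1.555)·0.928 = 4.387.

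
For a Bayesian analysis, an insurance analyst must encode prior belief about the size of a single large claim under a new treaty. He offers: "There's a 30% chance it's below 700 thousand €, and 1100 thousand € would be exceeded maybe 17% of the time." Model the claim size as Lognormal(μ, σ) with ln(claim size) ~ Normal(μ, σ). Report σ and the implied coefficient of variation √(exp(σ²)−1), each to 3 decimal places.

σ ≈ 0.306, CV ≈ 0.313

If T ~ Lognormal(μ,σ) then ln T ~ Normal(μ,σ), so the p-quantile of ln T is μ + z_p·σ.
ln(700) = 6.551 and ln(1100) = 7.003; z_{0.3} = -0.5244, z_{0.83} = 0.9542.
σ = (7.003 − 6.551)/(0.9542 − (-0.5244)) = 0.306.
μ = 6.551 − (-0.5244)·0.306 = 6.711.
CV = √(exp(σ²)−1) = √(exp(0.0934)−1) = 0.313.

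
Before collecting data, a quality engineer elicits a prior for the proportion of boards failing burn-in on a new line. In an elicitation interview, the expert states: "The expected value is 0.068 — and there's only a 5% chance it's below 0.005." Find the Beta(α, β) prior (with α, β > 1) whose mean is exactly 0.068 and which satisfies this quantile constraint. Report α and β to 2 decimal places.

α ≈ 1.14, β ≈ 15.56

With mean 0.068 fixed, write α = 0.068s, β = 0.932s where s = α+β.
Need P(θ < 0.005) = 0.05 under Beta(0.068s, 0.932s). Normal approximation: (q−m)/√(m(1−m)/s) ≈ z_{0.05} = -1.64, so s ≈ 0.068·0.932·(-1.64)²/(0.005−0.068)² = 43.2.
At s = 43.2: P(θ<0.005) ≈ 0.002. Adjusting to match 0.05 gives s ≈ 16.70.
So α = 0.068·16.70 ≈ 1.14, β = 0.932·16.70 ≈ 15.56.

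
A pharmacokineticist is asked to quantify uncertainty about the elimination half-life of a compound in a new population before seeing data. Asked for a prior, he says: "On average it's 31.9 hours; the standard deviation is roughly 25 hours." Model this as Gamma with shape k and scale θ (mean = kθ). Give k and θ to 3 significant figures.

k ≈ 1.63, θ ≈ 19.6

For Gamma(k, scale θ): mean = kθ, variance = kθ², so CV = 1/√k.
CV = SD/mean = 25/31.9 = 0.7837, hence k = 1/CV² = 1.63.
Then θ = mean/k = 31.9/1.63 = 19.6.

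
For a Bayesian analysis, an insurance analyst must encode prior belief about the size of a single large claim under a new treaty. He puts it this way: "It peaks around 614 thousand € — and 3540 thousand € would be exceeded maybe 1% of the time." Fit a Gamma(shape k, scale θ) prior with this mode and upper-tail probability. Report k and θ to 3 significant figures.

Gamma(k,θ) with k>1 has mode (k−1)θ, so θ = 614/(k−1).
Need P(X < 3540) = 0.99 with θ tied to k this way. Start at k = 2, θ = 614: P(X<3540) ≈ 0.979.
Too low — raise k to concentrate. Iterating converges to k ≈ 2.22.
Then θ = 614/(2.22−1) ≈ 502.

k ≈ 2.22, θ ≈ 502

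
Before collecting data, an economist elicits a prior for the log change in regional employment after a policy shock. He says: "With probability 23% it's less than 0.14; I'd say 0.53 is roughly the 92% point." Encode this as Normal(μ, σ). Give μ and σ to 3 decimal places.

μ = 0.274, σ = 0.182

The p-quantile of Normal(μ,σ) is μ + z_p·σ, with z_{0.23} = -0.7388 and z_{0.92} = 1.405.
Eliminate σ: μ = (z₂·x₁ − z₁·x₂)/(z₂ − z₁) = (1.405·0.14 − (-0.7388)·0.53)/2.144 = 0.274.
Then σ = (x₂ − x₁)/(z₂ − z₁) = (0.53 − 0.14)/2.144 = 0.182.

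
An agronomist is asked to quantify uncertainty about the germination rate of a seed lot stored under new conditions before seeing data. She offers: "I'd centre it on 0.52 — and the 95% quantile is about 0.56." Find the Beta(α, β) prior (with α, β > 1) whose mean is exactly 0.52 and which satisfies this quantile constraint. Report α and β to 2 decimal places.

With mean 0.52 fixed, write α = 0.52s, β = 0.48s where s = α+β.
Need P(θ < 0.56) = 0.95 under Beta(0.52s, 0.48s). Normal approximation: (q−m)/√(m(1−m)/s) ≈ z_{0.95} = 1.64, so s ≈ 0.52·0.48·(1.64)²/(0.56−0.52)² = 422.1.
At s = 422.1: P(θ<0.56) ≈ 0.950. Adjusting to match 0.95 gives s ≈ 420.07.
So α = 0.52·420.07 ≈ 218.43, β = 0.48·420.07 ≈ 201.63.

α ≈ 218.43, β ≈ 201.63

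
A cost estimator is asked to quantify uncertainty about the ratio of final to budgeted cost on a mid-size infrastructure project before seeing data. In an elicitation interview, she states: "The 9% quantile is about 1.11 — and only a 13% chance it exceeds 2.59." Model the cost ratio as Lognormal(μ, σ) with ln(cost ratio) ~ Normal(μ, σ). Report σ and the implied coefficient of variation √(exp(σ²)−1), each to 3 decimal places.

If T ~ Lognormal(μ,σ) then ln T ~ Normal(μ,σ), so the p-quantile of ln T is μ + z_p·σ.
ln(1.11) = 0.1044 and ln(2.59) = 0.9517; z_{0.09} = -1.341, z_{0.87} = 1.126.
σ = (0.9517 − 0.1044)/(1.126 − (-1.341)) = 0.343.
μ = 0.1044 − (-1.341)·0.343 = 0.565.
CV = √(exp(σ²)−1) = √(exp(0.1179)−1) = 0.354.

σ ≈ 0.343, CV ≈ 0.354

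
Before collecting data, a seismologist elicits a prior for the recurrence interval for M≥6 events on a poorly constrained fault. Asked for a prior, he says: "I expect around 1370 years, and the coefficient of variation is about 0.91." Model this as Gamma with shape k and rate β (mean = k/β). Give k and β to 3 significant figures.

k ≈ 1.21, β ≈ 0.000881

For Gamma(k, rate β): mean = k/β, variance = k/β², so CV = 1/√k.
CV = 0.91, hence k = 1/CV² = 1.21.
Then β = k/mean = 1.21/1370 = 0.000881.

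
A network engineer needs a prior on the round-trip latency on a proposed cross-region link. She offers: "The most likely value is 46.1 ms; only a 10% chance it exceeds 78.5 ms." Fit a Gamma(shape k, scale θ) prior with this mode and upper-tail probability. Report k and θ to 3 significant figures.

k ≈ 7.68, θ ≈ 6.9

Gamma(k,θ) with k>1 has mode (k−1)θ, so θ = 46.1/(k−1).
Need P(X < 78.5) = 0.9 with θ tied to k this way. Start at k = 2, θ = 46.1: P(X<78.5) ≈ 0.508.
Too low — raise k to concentrate. Iterating converges to k ≈ 7.68.
Then θ = 46.1/(7.68−1) ≈ 6.9.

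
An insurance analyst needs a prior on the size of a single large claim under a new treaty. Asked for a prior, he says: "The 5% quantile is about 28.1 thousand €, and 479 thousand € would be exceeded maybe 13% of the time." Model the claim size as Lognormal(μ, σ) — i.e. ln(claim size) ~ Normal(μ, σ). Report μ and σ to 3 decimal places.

μ ≈ 5.019, σ ≈ 1.023

If T ~ Lognormal(μ,σ) then ln T ~ Normal(μ,σ), so the p-quantile of ln T is μ + z_p·σ.
ln(28.1) = 3.336 and ln(479) = 6.172; z_{0.05} = -1.645, z_{0.87} = 1.126.
σ = (6.172 − 3.336)/(1.126 − (-1.645)) = 1.023.
μ = 3.336 − (-1.645)·1.023 = 5.019.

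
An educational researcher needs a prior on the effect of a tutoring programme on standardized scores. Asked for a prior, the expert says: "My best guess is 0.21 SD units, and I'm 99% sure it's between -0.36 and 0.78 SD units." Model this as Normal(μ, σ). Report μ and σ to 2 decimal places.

A symmetric 99% interval runs μ ± z·σ with z = 2.576.
Half-width = 0.57, so σ = 0.57/2.576 = 0.22.
μ is the stated best guess, 0.21.

μ = 0.21, σ = 0.22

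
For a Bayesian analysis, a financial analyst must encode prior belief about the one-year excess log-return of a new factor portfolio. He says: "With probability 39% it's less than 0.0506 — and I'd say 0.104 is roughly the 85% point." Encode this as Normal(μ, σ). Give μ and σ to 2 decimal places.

For Normal(μ,σ), the p-quantile is μ + z_p·σ. Here z_{0.39} = -0.2793, z_{0.85} = 1.036.
So 0.0506 = μ − 0.2793σ and 0.104 = μ + 1.036σ.
Subtracting: σ = (0.104 − 0.0506)/(1.036 − (-0.2793)) = 0.04.
Then μ = 0.0506 − (-0.2793)·0.04 = 0.06.

μ = 0.06, σ = 0.04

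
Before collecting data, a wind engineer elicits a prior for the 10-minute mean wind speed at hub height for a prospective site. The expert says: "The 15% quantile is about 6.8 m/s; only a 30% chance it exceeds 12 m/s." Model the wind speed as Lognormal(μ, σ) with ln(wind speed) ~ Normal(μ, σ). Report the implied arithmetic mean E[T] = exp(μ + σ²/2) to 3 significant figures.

E[T] ≈ 10.6 m/s

If T ~ Lognormal(μ,σ) then ln T ~ Normal(μ,σ), so the p-quantile of ln T is μ + z_p·σ.
ln(6.8) = 1.917 and ln(12) = 2.485; z_{0.15} = -1.036, z_{0.7} = 0.5244.
σ = (2.485 − 1.917)/(0.5244 − (-1.036)) = 0.364.
μ = 1.917 − (-1.036)·0.364 = 2.294.
E[T] = exp(μ + σ²/2) = exp(2.294 + 0.0662) = 10.6 m/s.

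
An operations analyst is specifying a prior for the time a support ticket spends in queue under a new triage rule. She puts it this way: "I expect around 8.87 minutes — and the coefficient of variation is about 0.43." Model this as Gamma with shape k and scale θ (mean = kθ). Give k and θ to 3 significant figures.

For Gamma(k, scale θ): mean = kθ, variance = kθ², so CV = 1/√k.
CV = 0.43, hence k = 1/CV² = 5.41.
Then θ = mean/k = 8.87/5.41 = 1.64.

k ≈ 5.41, θ ≈ 1.64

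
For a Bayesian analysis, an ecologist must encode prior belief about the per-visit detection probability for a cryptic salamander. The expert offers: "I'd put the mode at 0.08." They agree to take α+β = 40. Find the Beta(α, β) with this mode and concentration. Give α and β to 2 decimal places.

For α,β > 1 the Beta mode is (α−1)/(α+β−2). With α+β = 40, the mode is (α−1)/38.
Set (α−1)/38 = 0.08 → α = 1 + 0.08·38 = 4.04.
β = 40 − α = 35.96.

α = 4.04, β = 35.96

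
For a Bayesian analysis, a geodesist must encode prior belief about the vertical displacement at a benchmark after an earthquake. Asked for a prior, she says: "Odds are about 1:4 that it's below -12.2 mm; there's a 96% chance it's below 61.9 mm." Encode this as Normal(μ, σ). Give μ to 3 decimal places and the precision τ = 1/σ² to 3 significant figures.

μ = 11.857, τ = 0.00122

For Normal(μ,σ), the p-quantile is μ + z_p·σ. Here z_{0.2} = -0.8416, z_{0.96} = 1.751.
So -12.2 = μ − 0.8416σ and 61.9 = μ + 1.751σ.
Subtracting: σ = (61.9 − -12.2)/(1.751 − (-0.8416)) = 28.585.
Then μ = -12.2 − (-0.8416)·28.585 = 11.857.
Precision τ = 1/σ² = 1/28.58² = 0.00122.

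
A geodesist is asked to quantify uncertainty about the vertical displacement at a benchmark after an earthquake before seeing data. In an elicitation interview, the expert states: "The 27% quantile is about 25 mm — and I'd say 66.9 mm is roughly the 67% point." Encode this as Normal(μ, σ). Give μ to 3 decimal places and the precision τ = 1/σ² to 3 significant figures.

μ = 49.391, τ = 0.000631

The p-quantile of Normal(μ,σ) is μ + z_p·σ, with z_{0.27} = -0.6128 and z_{0.67} = 0.4399.
Eliminate σ: μ = (z₂·x₁ − z₁·x₂)/(z₂ − z₁) = (0.4399·25 − (-0.6128)·66.9)/1.053 = 49.391.
Then σ = (x₂ − x₁)/(z₂ − z₁) = (66.9 − 25)/1.053 = 39.801.
Precision τ = 1/σ² = 1/39.8² = 0.000631.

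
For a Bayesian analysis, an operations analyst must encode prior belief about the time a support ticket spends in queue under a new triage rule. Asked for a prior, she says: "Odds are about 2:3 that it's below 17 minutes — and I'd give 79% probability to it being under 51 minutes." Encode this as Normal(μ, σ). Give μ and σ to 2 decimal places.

μ = 25.13, σ = 32.08

For Normal(μ,σ), the p-quantile is μ + z_p·σ. Here z_{0.4} = -0.2533, z_{0.79} = 0.8064.
So 17 = μ − 0.2533σ and 51 = μ + 0.8064σ.
Subtracting: σ = (51 − 17)/(0.8064 − (-0.2533)) = 32.08.
Then μ = 17 − (-0.2533)·32.08 = 25.13.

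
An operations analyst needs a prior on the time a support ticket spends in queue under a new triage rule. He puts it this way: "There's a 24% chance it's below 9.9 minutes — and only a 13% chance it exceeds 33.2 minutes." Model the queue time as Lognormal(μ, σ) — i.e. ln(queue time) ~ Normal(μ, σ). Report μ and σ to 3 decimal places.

If T ~ Lognormal(μ,σ) then ln T ~ Normal(μ,σ), so the p-quantile of ln T is μ + z_p·σ.
ln(9.9) = 2.293 and ln(33.2) = 3.503; z_{0.24} = -0.7063, z_{0.87} = 1.126.
σ = (3.503 − 2.293)/(1.126 − (-0.7063)) = 0.660.
μ = 2.293 − (-0.7063)·0.660 = 2.759.

μ ≈ 2.759, σ ≈ 0.660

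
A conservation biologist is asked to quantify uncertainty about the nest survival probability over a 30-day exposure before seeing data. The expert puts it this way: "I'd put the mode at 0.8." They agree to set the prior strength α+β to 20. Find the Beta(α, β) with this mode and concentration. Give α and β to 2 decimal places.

For α,β > 1 the Beta mode is (α−1)/(α+β−2). With α+β = 20, the mode is (α−1)/18.
Set (α−1)/18 = 0.8 → α = 1 + 0.8·18 = 15.40.
β = 20 − α = 4.60.

α = 15.40, β = 4.60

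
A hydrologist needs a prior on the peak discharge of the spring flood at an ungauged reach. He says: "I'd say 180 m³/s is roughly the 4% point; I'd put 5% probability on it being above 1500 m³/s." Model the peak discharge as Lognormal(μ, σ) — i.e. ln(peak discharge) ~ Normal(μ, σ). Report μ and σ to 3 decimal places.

μ ≈ 6.286, σ ≈ 0.624

If T ~ Lognormal(μ,σ) then ln T ~ Normal(μ,σ), so the p-quantile of ln T is μ + z_p·σ.
ln(180) = 5.193 and ln(1500) = 7.313; z_{0.04} = -1.751, z_{0.95} = 1.645.
σ = (7.313 − 5.193)/(1.645 − (-1.751)) = 0.624.
μ = 5.193 − (-1.751)·0.624 = 6.286.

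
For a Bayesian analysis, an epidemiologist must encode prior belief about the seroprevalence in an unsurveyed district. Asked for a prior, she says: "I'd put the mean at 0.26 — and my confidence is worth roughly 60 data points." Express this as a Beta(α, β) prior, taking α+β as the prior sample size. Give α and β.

α = 15.6, β = 44.4

Under the effective-sample-size interpretation, Beta(α, β) has prior mean α/(α+β) and prior sample size α+β.
So α+β = 60 and α/(α+β) = 0.26, giving α = 0.26·60 = 15.6 and β = 60 − 15.6 = 44.4.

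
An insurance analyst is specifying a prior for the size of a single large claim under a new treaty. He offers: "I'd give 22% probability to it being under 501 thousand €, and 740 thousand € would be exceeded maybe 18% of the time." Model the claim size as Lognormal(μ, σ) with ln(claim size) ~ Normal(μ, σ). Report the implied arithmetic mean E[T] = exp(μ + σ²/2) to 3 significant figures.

If T ~ Lognormal(μ,σ) then ln T ~ Normal(μ,σ), so the p-quantile of ln T is μ + z_p·σ.
ln(501) = 6.217 and ln(740) = 6.607; z_{0.22} = -0.7722, z_{0.82} = 0.9154.
σ = (6.607 − 6.217)/(0.9154 − (-0.7722)) = 0.231.
μ = 6.217 − (-0.7722)·0.231 = 6.395.
E[T] = exp(μ + σ²/2) = exp(6.395 + 0.0267) = 615 thousand €.

E[T] ≈ 615 thousand €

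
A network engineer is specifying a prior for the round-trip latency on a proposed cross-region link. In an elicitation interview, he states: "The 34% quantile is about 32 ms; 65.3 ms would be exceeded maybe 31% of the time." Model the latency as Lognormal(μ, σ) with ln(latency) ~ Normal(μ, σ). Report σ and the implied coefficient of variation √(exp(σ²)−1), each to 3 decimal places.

If T ~ Lognormal(μ,σ) then ln T ~ Normal(μ,σ), so the p-quantile of ln T is μ + z_p·σ.
ln(32) = 3.466 and ln(65.3) = 4.179; z_{0.34} = -0.4125, z_{0.69} = 0.4959.
σ = (4.179 − 3.466)/(0.4959 − (-0.4125)) = 0.785.
μ = 3.466 − (-0.4125)·0.785 = 3.790.
CV = √(exp(σ²)−1) = √(exp(0.6166)−1) = 0.923.

σ ≈ 0.785, CV ≈ 0.923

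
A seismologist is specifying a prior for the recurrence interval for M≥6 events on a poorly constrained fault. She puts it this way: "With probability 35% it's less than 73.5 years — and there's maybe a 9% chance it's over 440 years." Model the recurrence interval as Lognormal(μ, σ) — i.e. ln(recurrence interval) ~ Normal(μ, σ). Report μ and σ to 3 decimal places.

μ ≈ 4.697, σ ≈ 1.037

If T ~ Lognormal(μ,σ) then ln T ~ Normal(μ,σ), so the p-quantile of ln T is μ + z_p·σ.
ln(73.5) = 4.297 and ln(440) = 6.087; z_{0.35} = -0.3853, z_{0.91} = 1.341.
σ = (6.087 − 4.297)/(1.341 − (-0.3853)) = 1.037.
μ = 4.297 − (-0.3853)·1.037 = 4.697.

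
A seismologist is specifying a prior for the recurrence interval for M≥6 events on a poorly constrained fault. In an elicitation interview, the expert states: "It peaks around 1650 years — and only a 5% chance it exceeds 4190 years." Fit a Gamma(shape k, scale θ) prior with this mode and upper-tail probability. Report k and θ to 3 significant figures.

k ≈ 4.12, θ ≈ 529

Gamma(k,θ) with k>1 has mode (k−1)θ, so θ = 1650/(k−1).
Need P(X < 4190) = 0.95 with θ tied to k this way. Start at k = 2, θ = 1650: P(X<4190) ≈ 0.721.
Too low — raise k to concentrate. Iterating converges to k ≈ 4.12.
Then θ = 1650/(4.12−1) ≈ 529.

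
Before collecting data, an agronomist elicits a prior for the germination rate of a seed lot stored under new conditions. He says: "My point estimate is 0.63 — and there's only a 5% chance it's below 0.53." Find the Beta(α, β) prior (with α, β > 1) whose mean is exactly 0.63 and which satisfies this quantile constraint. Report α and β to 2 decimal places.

α ≈ 41.02, β ≈ 24.09

With mean 0.63 fixed, write α = 0.63s, β = 0.37s where s = α+β.
Need P(θ < 0.53) = 0.05 under Beta(0.63s, 0.37s). Normal approximation: (q−m)/√(m(1−m)/s) ≈ z_{0.05} = -1.64, so s ≈ 0.63·0.37·(-1.64)²/(0.53−0.63)² = 63.1.
At s = 63.1: P(θ<0.53) ≈ 0.053. Adjusting to match 0.05 gives s ≈ 65.12.
So α = 0.63·65.12 ≈ 41.02, β = 0.37·65.12 ≈ 24.09.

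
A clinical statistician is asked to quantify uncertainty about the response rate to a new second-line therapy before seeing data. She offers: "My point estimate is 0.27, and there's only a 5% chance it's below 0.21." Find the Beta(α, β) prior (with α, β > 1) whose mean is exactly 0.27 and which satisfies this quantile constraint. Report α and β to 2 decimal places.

α ≈ 37.27, β ≈ 100.78

With mean 0.27 fixed, write α = 0.27s, β = 0.73s where s = α+β.
Need P(θ < 0.21) = 0.05 under Beta(0.27s, 0.73s). Normal approximation: (q−m)/√(m(1−m)/s) ≈ z_{0.05} = -1.64, so s ≈ 0.27·0.73·(-1.64)²/(0.21−0.27)² = 148.1.
At s = 148.1: P(θ<0.21) ≈ 0.044. Adjusting to match 0.05 gives s ≈ 138.05.
So α = 0.27·138.05 ≈ 37.27, β = 0.73·138.05 ≈ 100.78.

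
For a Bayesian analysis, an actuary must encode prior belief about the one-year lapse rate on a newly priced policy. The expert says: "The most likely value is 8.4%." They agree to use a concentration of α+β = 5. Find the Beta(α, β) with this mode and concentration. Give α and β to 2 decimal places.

For α,β > 1 the Beta mode is (α−1)/(α+β−2). With α+β = 5, the mode is (α−1)/3.
Set (α−1)/3 = 0.084 → α = 1 + 0.084·3 = 1.25.
β = 5 − α = 3.75.

α = 1.25, β = 3.75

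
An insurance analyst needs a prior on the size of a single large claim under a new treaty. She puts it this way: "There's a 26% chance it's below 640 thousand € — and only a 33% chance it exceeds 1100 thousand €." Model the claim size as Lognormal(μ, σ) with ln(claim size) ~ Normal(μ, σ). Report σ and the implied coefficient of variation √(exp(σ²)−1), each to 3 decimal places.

If T ~ Lognormal(μ,σ) then ln T ~ Normal(μ,σ), so the p-quantile of ln T is μ + z_p·σ.
ln(640) = 6.461 and ln(1100) = 7.003; z_{0.26} = -0.6433, z_{0.67} = 0.4399.
σ = (7.003 − 6.461)/(0.4399 − (-0.6433)) = 0.500.
μ = 6.461 − (-0.6433)·0.500 = 6.783.
CV = √(exp(σ²)−1) = √(exp(0.2500)−1) = 0.533.

σ ≈ 0.500, CV ≈ 0.533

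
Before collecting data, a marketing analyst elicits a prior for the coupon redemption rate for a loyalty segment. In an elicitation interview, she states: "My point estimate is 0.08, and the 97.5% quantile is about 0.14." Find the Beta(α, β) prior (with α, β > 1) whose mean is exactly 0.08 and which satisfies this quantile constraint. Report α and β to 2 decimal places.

With mean 0.08 fixed, write α = 0.08s, β = 0.92s where s = α+β.
Need P(θ < 0.14) = 0.975 under Beta(0.08s, 0.92s). Normal approximation: (q−m)/√(m(1−m)/s) ≈ z_{0.975} = 1.96, so s ≈ 0.08·0.92·(1.96)²/(0.14−0.08)² = 78.5.
At s = 78.5: P(θ<0.14) ≈ 0.960. Adjusting to match 0.975 gives s ≈ 100.82.
So α = 0.08·100.82 ≈ 8.07, β = 0.92·100.82 ≈ 92.75.

α ≈ 8.07, β ≈ 92.75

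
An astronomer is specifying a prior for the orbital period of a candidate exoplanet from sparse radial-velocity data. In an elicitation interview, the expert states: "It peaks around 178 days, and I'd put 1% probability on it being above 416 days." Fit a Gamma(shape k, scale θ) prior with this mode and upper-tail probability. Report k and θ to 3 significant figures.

Gamma(k,θ) with k>1 has mode (k−1)θ, so θ = 178/(k−1).
Need P(X < 416) = 0.99 with θ tied to k this way. Start at k = 2, θ = 178: P(X<416) ≈ 0.678.
Too low — raise k to concentrate. Iterating converges to k ≈ 7.61.
Then θ = 178/(7.61−1) ≈ 26.9.

k ≈ 7.61, θ ≈ 26.9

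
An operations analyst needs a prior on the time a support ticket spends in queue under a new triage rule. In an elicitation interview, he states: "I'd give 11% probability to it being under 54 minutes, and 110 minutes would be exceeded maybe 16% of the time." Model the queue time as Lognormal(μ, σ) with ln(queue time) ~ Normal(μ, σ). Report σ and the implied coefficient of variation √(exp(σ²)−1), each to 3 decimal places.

σ ≈ 0.320, CV ≈ 0.329

If T ~ Lognormal(μ,σ) then ln T ~ Normal(μ,σ), so the p-quantile of ln T is μ + z_p·σ.
ln(54) = 3.989 and ln(110) = 4.7; z_{0.11} = -1.227, z_{0.84} = 0.9945.
σ = (4.7 − 3.989)/(0.9945 − (-1.227)) = 0.320.
μ = 3.989 − (-1.227)·0.320 = 4.382.
CV = √(exp(σ²)−1) = √(exp(0.1026)−1) = 0.329.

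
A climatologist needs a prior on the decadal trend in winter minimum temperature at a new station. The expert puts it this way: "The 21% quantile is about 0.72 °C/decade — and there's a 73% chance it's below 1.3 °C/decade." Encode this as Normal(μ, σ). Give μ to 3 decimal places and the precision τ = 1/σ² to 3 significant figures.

μ = 1.050, τ = 5.99

For Normal(μ,σ), the p-quantile is μ + z_p·σ. Here z_{0.21} = -0.8064, z_{0.73} = 0.6128.
So 0.72 = μ − 0.8064σ and 1.3 = μ + 0.6128σ.
Subtracting: σ = (1.3 − 0.72)/(0.6128 − (-0.8064)) = 0.409.
Then μ = 0.72 − (-0.8064)·0.409 = 1.050.
Precision τ = 1/σ² = 1/0.4087² = 5.99.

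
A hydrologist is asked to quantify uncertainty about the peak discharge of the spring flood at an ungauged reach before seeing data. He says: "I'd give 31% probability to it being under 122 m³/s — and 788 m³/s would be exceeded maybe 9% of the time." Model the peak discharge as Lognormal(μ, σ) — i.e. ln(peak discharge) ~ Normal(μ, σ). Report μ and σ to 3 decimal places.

μ ≈ 5.308, σ ≈ 1.016

If T ~ Lognormal(μ,σ) then ln T ~ Normal(μ,σ), so the p-quantile of ln T is μ + z_p·σ.
ln(122) = 4.804 and ln(788) = 6.669; z_{0.31} = -0.4959, z_{0.91} = 1.341.
σ = (6.669 − 4.804)/(1.341 − (-0.4959)) = 1.016.
μ = 4.804 − (-0.4959)·1.016 = 5.308.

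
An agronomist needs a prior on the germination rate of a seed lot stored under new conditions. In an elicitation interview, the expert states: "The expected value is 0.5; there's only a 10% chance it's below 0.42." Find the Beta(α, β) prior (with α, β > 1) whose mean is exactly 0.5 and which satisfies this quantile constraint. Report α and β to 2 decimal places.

α ≈ 31.91, β ≈ 31.91

With mean 0.5 fixed, write α = 0.5s, β = 0.5s where s = α+β.
Need P(θ < 0.42) = 0.1 under Beta(0.5s, 0.5s). Normal approximation: (q−m)/√(m(1−m)/s) ≈ z_{0.1} = -1.28, so s ≈ 0.5·0.5·(-1.28)²/(0.42−0.5)² = 64.2.
At s = 64.2: P(θ<0.42) ≈ 0.099. Adjusting to match 0.1 gives s ≈ 63.83.
So α = 0.5·63.83 ≈ 31.91, β = 0.5·63.83 ≈ 31.91.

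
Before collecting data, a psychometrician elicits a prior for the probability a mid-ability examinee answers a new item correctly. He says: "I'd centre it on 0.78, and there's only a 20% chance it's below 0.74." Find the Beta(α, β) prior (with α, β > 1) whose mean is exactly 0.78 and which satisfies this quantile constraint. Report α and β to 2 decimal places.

With mean 0.78 fixed, write α = 0.78s, β = 0.22s where s = α+β.
Need P(θ < 0.74) = 0.2 under Beta(0.78s, 0.22s). Normal approximation: (q−m)/√(m(1−m)/s) ≈ z_{0.2} = -0.842, so s ≈ 0.78·0.22·(-0.842)²/(0.74−0.78)² = 76.0.
At s = 76.0: P(θ<0.74) ≈ 0.195. Adjusting to match 0.2 gives s ≈ 72.75.
So α = 0.78·72.75 ≈ 56.75, β = 0.22·72.75 ≈ 16.01.

α ≈ 56.75, β ≈ 16.01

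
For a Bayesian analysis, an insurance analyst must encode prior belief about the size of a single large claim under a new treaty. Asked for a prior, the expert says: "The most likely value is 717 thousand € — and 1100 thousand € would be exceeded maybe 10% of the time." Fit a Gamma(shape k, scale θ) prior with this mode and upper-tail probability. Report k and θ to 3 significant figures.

Gamma(k,θ) with k>1 has mode (k−1)θ, so θ = 717/(k−1).
Need P(X < 1100) = 0.9 with θ tied to k this way. Start at k = 2, θ = 717: P(X<1100) ≈ 0.454.
Too low — raise k to concentrate. Iterating converges to k ≈ 11.2.
Then θ = 717/(11.2−1) ≈ 70.4.

k ≈ 11.2, θ ≈ 70.4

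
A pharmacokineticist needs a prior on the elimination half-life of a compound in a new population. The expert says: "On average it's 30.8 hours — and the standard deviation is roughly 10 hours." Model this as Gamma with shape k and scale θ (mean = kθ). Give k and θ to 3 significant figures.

k ≈ 9.49, θ ≈ 3.25

For Gamma(k, scale θ): mean = kθ, variance = kθ², so CV = 1/√k.
CV = SD/mean = 10/30.8 = 0.3247, hence k = 1/CV² = 9.49.
Then θ = mean/k = 30.8/9.49 = 3.25.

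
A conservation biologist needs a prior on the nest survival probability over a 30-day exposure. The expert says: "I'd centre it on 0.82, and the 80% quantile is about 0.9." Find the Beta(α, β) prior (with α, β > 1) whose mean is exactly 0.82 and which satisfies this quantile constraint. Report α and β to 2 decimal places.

α ≈ 13.82, β ≈ 3.03

With mean 0.82 fixed, write α = 0.82s, β = 0.18s where s = α+β.
Need P(θ < 0.9) = 0.8 under Beta(0.82s, 0.18s). Normal approximation: (q−m)/√(m(1−m)/s) ≈ z_{0.8} = 0.842, so s ≈ 0.82·0.18·(0.842)²/(0.9−0.82)² = 16.3.
At s = 16.3: P(θ<0.9) ≈ 0.795. Adjusting to match 0.8 gives s ≈ 16.85.
So α = 0.82·16.85 ≈ 13.82, β = 0.18·16.85 ≈ 3.03.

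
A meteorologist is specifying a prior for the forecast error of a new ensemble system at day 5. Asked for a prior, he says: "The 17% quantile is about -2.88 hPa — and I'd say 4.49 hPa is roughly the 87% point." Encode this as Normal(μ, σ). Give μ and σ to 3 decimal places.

μ = 0.500, σ = 3.542

The p-quantile of Normal(μ,σ) is μ + z_p·σ, with z_{0.17} = -0.9542 and z_{0.87} = 1.126.
Eliminate σ: μ = (z₂·x₁ − z₁·x₂)/(z₂ − z₁) = (1.126·-2.88 − (-0.9542)·4.49)/2.081 = 0.500.
Then σ = (x₂ − x₁)/(z₂ − z₁) = (4.49 − -2.88)/2.081 = 3.542.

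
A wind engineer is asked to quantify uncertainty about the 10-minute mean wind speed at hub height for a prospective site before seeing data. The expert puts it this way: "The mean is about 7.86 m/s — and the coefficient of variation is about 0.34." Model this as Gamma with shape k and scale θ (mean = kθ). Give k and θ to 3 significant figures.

For Gamma(k, scale θ): mean = kθ, variance = kθ², so CV = 1/√k.
CV = 0.34, hence k = 1/CV² = 8.65.
Then θ = mean/k = 7.86/8.65 = 0.909.

k ≈ 8.65, θ ≈ 0.909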